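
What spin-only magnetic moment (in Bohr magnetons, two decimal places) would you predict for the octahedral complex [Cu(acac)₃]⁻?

1.73 Bohr magnetons

Each acac⁻ contributes -1; 3 × (-1) = -3. With overall charge -1, Cu is in the +2 oxidation state.
Cu²⁺: group 11, so d-count = 11 − 2 = 9.
Configuration: t2g^6 e_g^3 → 1 unpaired electron.
μ(spin-only) = √[1(1+2)] = √3 ≈ 1.73 Bohr magnetons.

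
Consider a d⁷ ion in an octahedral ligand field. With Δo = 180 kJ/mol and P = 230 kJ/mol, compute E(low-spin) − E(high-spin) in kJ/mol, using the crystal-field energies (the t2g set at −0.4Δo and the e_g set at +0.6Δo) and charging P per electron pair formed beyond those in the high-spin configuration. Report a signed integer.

High-spin: t2g^5 e_g^2, CFSE = -0.8Δo = -144 kJ/mol.
Low-spin t2g^6 e_g^1 gives -1.8Δo = -324 kJ/mol, but forming 1 extra pair costs 1P = 230 kJ/mol, so E(LS) = -324 + 230 = -94 kJ/mol.
Thus E(LS) − E(HS) = 50 kJ/mol.

50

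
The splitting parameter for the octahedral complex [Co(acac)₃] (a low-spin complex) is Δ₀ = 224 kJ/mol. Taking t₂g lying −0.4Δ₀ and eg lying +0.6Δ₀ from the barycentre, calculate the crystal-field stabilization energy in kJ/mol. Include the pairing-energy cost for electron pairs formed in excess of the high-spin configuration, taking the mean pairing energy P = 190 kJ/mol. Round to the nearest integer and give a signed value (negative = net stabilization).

Each acac⁻ contributes -1; 3 × (-1) = -3. With overall charge +0, Co is in the +3 oxidation state.
Group 9 minus oxidation state +3 gives a d⁶ configuration for Co³⁺.
Electron filling gives t₂g⁶ eg⁰.
The orbital stabilization is -2.4Δ₀ = -2.4 × 224 = -538 kJ/mol.
Pairing penalty: 3 pairs vs 1 in the high-spin reference → 2 extra × P = 380 kJ/mol.
Overall CFSE = -538 + 380 = -158 kJ/mol.

-158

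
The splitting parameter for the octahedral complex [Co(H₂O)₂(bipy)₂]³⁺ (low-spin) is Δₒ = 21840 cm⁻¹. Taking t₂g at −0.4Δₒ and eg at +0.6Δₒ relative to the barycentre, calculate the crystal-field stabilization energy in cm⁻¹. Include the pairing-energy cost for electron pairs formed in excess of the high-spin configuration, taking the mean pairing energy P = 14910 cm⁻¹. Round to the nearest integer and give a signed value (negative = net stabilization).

Ligand charges: 2×(+0) from H₂O and 2×(+0) from bipy sum to +0; with overall charge +3, Co is +3.
Co is in group 9, so Co³⁺ is d⁶ (9 − 3 = 6).
The d⁶ electrons fill as t₂g⁶ eg⁰.
Orbital CFSE = 6(-0.4) + 0(0.6) = -2.4Δₒ = -2.4 × 21840 = -52416 cm⁻¹.
Pairing penalty: 3 pairs vs 1 in the high-spin reference → 2 extra × P = 29820 cm⁻¹.
Net CFSE = -52416 + 29820 = -22596 cm⁻¹.

-22596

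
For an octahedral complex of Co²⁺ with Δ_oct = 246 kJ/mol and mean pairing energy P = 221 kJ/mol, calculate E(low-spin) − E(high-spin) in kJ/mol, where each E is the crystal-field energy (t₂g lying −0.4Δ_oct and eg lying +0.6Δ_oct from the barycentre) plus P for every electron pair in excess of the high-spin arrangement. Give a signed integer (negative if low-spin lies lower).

-25

Co is in group 9, so Co²⁺ is d⁷ (9 − 2 = 7).
High-spin: t₂g⁵ eg², CFSE = -0.8Δ_oct = -197 kJ/mol.
Low-spin t₂g⁶ eg¹ gives -1.8Δ_oct = -443 kJ/mol, but forming 1 extra pair costs 1P = 221 kJ/mol, so E(LS) = -443 + 221 = -222 kJ/mol.
The difference is -222 − (-197) = -25 kJ/mol, so low-spin lies lower.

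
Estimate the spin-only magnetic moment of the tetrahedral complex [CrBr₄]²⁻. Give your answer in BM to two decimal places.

Each Br⁻ contributes -1; 4 × (-1) = -4. With overall charge -2, Cr is in the +2 oxidation state.
Cr is in group 6, so Cr²⁺ is d⁴ (6 − 2 = 4).
Tetrahedral fields are weak (Δₜ ≈ 4/9 Δₒ), so electrons fill high-spin.
Configuration: e^2 t2^2 → 4 unpaired electrons.
μ(spin-only) = √[4(4+2)] = √24 ≈ 4.90 BM.

4.90 BM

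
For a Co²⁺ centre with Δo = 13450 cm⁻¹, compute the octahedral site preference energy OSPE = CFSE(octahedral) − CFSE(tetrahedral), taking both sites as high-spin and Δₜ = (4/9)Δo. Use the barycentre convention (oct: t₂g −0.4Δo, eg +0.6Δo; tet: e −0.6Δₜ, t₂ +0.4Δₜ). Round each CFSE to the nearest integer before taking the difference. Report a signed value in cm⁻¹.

Group 9 minus oxidation state +2 gives a d⁷ configuration for Co²⁺.
In an octahedral site d⁷ (HS) is t₂g⁵ eg², giving CFSE(oct) = -0.8Δo = -10760 cm⁻¹.
In a tetrahedral site the filling is e⁴ t₂³: CFSE(tet) = -1.2Δₜ = -1.2 × (4/9)(13450) = -7173 cm⁻¹.
OSPE = CFSE(oct) − CFSE(tet) = -10760 − (-7173) = -3587 cm⁻¹.

-3587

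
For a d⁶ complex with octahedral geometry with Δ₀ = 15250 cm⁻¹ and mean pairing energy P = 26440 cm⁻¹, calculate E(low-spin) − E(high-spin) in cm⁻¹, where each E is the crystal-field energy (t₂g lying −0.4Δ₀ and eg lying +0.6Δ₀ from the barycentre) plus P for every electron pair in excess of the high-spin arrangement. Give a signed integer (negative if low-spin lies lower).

High-spin d⁶ fills as t₂g⁴ eg² with CFSE 4(−0.4) + 2(+0.6) = -0.4Δ₀ = -6100 cm⁻¹.
Low-spin: t₂g⁶ eg⁰, orbital CFSE = -2.4Δ₀ = -36600 cm⁻¹; plus 2 excess pairs × P = +52880 cm⁻¹; total 16280 cm⁻¹.
E(LS) − E(HS) = 16280 − (-6100) = 22380 cm⁻¹.

22380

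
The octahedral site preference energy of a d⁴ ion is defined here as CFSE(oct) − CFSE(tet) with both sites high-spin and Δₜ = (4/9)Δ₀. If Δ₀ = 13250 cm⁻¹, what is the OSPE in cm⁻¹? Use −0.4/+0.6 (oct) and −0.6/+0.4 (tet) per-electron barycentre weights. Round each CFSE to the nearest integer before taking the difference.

In an octahedral site d⁴ (HS) is t₂g³ eg¹, giving CFSE(oct) = -0.6Δ₀ = -7950 cm⁻¹.
Tetrahedral e² t₂² gives -0.4Δₜ = -0.4 × (4/9) × 13250 = -2356 cm⁻¹.
Subtracting, OSPE = -7950 − (-2356) = -5594 cm⁻¹.

-5594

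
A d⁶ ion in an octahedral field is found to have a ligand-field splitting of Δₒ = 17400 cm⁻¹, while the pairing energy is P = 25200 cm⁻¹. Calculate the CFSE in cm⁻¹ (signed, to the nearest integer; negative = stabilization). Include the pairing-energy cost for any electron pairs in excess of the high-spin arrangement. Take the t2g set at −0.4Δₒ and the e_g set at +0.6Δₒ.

-6960

Since Δₒ = 17400 cm⁻¹ < P = 25200 cm⁻¹, the complex adopts the high-spin configuration.
Filling d⁶ accordingly: t2g^4 e_g^2.
Orbital CFSE = -0.4Δₒ = -0.4 × 17400 = -6960 cm⁻¹.
High-spin has no excess pairs, so no pairing correction applies.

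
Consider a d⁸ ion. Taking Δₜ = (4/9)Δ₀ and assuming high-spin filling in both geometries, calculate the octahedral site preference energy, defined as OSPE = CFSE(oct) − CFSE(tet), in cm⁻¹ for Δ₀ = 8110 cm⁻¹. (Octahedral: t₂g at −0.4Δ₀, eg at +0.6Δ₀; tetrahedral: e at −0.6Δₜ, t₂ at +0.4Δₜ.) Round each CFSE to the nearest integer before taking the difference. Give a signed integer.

In an octahedral site d⁸ (HS) is t2g^6 e_g^2, giving CFSE(oct) = -1.2Δ₀ = -9732 cm⁻¹.
Tetrahedral: e^4 t2^4, CFSE = 4(−0.6) + 4(+0.4) = -0.8Δₜ = -0.8 × (4/9) × 8110 = -2884 cm⁻¹.
Subtracting, OSPE = -9732 − (-2884) = -6848 cm⁻¹.

-6848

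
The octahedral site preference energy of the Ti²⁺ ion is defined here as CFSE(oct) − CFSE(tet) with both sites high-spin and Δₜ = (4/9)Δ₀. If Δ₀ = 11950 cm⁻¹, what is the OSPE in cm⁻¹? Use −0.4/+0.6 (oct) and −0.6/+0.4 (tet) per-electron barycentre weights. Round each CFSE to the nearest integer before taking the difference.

-3187

Group 4 minus oxidation state +2 gives a d² configuration for Ti²⁺.
Octahedral high-spin t2g^2 e_g^0: CFSE = -0.8 × 11950 = -9560 cm⁻¹.
Tetrahedral: e^2 t2^0, CFSE = 2(−0.6) + 0(+0.4) = -1.2Δₜ = -1.2 × (4/9) × 11950 = -6373 cm⁻¹.
Subtracting, OSPE = -9560 − (-6373) = -3187 cm⁻¹.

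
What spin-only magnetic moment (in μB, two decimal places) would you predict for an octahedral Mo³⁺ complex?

Mo³⁺: group 6, so d-count = 6 − 3 = 3.
Configuration: t2g^3 e_g^0 → 3 unpaired electrons.
μ(spin-only) = √[3(3+2)] = √15 ≈ 3.87 μB.

3.87 μB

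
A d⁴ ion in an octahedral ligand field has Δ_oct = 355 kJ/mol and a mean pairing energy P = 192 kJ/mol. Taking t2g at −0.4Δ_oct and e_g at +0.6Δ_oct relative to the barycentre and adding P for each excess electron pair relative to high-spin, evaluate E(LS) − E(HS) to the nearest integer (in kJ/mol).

-163

In the high-spin limit (t2g^3 e_g^1) the orbital term is -0.6Δ_oct = -213 kJ/mol, with no excess pairing.
Low-spin: t2g^4 e_g^0, orbital CFSE = -1.6Δ_oct = -568 kJ/mol; plus 1 excess pair × P = +192 kJ/mol; total -376 kJ/mol.
The difference is -376 − (-213) = -163 kJ/mol, so low-spin lies lower.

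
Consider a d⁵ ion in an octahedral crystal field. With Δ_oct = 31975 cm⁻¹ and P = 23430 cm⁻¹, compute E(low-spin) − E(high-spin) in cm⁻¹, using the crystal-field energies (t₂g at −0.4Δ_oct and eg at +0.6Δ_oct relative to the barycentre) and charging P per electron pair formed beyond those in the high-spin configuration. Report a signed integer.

-17090

High-spin d⁵ fills as t₂g³ eg² with CFSE 3(−0.4) + 2(+0.6) = 0.0Δ_oct = 0 cm⁻¹.
Low-spin t₂g⁵ eg⁰ gives -2.0Δ_oct = -63950 cm⁻¹, but forming 2 extra pairs costs 2P = 46860 cm⁻¹, so E(LS) = -63950 + 46860 = -17090 cm⁻¹.
The difference is -17090 − (0) = -17090 cm⁻¹, so low-spin lies lower.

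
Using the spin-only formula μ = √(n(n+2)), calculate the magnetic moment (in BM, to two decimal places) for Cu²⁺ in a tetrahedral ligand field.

Cu²⁺: group 11, so d-count = 11 − 2 = 9.
Tetrahedral fields are weak (Δₜ ≈ 4/9 Δₒ), so electrons fill high-spin.
Configuration: e^4 t2^5 → 1 unpaired electron.
μ(spin-only) = √[1(1+2)] = √3 ≈ 1.73 BM.

1.73 BM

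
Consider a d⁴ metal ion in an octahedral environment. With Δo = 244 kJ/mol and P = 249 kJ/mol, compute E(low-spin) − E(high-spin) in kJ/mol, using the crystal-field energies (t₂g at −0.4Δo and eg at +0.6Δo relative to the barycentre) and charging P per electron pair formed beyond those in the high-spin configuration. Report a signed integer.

High-spin: t₂g³ eg¹, CFSE = -0.6Δo = -146 kJ/mol.
For low-spin the configuration is t₂g⁴ eg⁰: orbital energy -1.6 × 244 = -390 kJ/mol, and 1 additional pair relative to high-spin adds 249 kJ/mol, giving -141 kJ/mol.
The difference is -141 − (-146) = 5 kJ/mol, so high-spin lies lower.

5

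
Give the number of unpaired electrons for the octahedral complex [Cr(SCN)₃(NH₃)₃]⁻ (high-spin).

Ligand charges: 3×(-1) from SCN⁻ and 3×(+0) from NH₃ sum to -3; with overall charge -1, Cr is +2.
Cr²⁺: group 6, so d-count = 6 − 2 = 4.
Configuration: t₂g³ eg¹, giving 4 unpaired electrons.

4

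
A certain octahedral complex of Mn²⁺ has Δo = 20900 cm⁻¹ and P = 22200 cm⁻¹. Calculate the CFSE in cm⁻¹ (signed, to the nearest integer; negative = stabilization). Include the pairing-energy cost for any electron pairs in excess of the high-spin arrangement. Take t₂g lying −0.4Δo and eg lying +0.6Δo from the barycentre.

0

Mn²⁺: group 7, so d-count = 7 − 2 = 5.
Δo < P, so pairing is avoided: the ground state is high-spin.
Configuration: t₂g³ eg².
Orbital CFSE = 0.0Δo = 0.0 × 20900 = 0 cm⁻¹.
High-spin has no excess pairs, so no pairing correction applies.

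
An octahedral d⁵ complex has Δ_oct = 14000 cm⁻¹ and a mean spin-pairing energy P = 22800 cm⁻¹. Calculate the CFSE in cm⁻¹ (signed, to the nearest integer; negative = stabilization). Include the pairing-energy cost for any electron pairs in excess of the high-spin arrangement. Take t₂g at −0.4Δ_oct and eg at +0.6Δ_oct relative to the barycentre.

Since Δ_oct = 14000 cm⁻¹ < P = 22800 cm⁻¹, the complex adopts the high-spin configuration.
Configuration: t₂g³ eg².
Orbital CFSE = 0.0Δ_oct = 0.0 × 14000 = 0 cm⁻¹.
High-spin has no excess pairs, so no pairing correction applies.

0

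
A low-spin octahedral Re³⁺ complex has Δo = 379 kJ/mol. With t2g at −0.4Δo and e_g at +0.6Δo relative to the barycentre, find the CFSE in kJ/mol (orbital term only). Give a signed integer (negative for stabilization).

Group 7 minus oxidation state +3 gives a d⁴ configuration for Re³⁺.
The d⁴ electrons fill as t2g^4 e_g^0.
CFSE(orbital) = 4×(-0.4Δo) + 0×(0.6Δo) = -1.6Δo; with Δo = 379 kJ/mol that is -606 kJ/mol.

-606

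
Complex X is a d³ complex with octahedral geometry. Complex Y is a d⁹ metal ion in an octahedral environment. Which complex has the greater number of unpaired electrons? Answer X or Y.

X

X: For octahedral d³ the high- and low-spin configurations coincide; t₂g³ eg⁰ → 3 unpaired.
Y: For octahedral d⁹ the high- and low-spin configurations coincide; t2g^6 e_g^3 → 1 unpaired.
So X has more unpaired electrons.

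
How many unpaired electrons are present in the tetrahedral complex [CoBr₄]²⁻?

3

Each Br⁻ contributes -1; 4 × (-1) = -4. With overall charge -2, Co is in the +2 oxidation state.
Co sits in group 9; removing 2 electrons leaves Co²⁺ with 9 − 2 = 7 d electrons.
Tetrahedral fields are weak (Δₜ ≈ 4/9 Δₒ), so electrons fill high-spin.
Configuration: e⁴ t₂³, giving 3 unpaired electrons.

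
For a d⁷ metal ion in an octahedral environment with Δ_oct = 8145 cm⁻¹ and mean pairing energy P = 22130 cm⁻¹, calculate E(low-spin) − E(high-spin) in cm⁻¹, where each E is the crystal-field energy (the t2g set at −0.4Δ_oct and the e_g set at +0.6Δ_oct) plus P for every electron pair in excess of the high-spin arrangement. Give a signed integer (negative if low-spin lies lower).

13985

High-spin d⁷ fills as t2g^5 e_g^2 with CFSE 5(−0.4) + 2(+0.6) = -0.8Δ_oct = -6516 cm⁻¹.
Low-spin t2g^6 e_g^1 gives -1.8Δ_oct = -14661 cm⁻¹, but forming 1 extra pair costs 1P = 22130 cm⁻¹, so E(LS) = -14661 + 22130 = 7469 cm⁻¹.
The difference is 7469 − (-6516) = 13985 cm⁻¹, so high-spin lies lower.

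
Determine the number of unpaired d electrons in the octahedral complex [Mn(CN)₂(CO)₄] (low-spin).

Ligand charges: 2×(-1) from CN⁻ and 4×(+0) from CO sum to -2; with overall charge +0, Mn is +2.
Group 7 minus oxidation state +2 gives a d⁵ configuration for Mn²⁺.
Configuration: t₂g⁵ eg⁰, giving 1 unpaired electron.

1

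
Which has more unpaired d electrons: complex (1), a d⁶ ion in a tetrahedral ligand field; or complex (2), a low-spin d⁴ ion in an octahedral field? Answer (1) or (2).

(1): Tetrahedral splitting is small, so the complex is high-spin; e³ t₂³ → 4 unpaired.
(2): t₂g⁴ eg⁰ → 2 unpaired.
So (1) has more unpaired electrons.

(1)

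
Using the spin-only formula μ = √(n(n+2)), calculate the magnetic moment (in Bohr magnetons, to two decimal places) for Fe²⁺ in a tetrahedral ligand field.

Fe sits in group 8; removing 2 electrons leaves Fe²⁺ with 8 − 2 = 6 d electrons.
Tetrahedral splitting is small, so the complex is high-spin.
Configuration: e^3 t2^3 → 4 unpaired electrons.
μ(spin-only) = √[4(4+2)] = √24 ≈ 4.90 Bohr magnetons.

4.90 Bohr magnetons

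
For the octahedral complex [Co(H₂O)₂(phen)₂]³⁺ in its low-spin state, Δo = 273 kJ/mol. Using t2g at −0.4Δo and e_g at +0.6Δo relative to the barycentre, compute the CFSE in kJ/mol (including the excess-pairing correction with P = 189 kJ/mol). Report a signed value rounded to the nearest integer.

-277

Ligand charges: 2×(+0) from H₂O and 2×(+0) from phen sum to +0; with overall charge +3, Co is +3.
Co³⁺: group 9, so d-count = 9 − 3 = 6.
Configuration: t2g^6 e_g^0.
Orbital CFSE = 6(-0.4) + 0(0.6) = -2.4Δo = -2.4 × 273 = -655 kJ/mol.
High-spin d⁶ would be t2g^4 e_g^2 with 1 pair; low-spin has 3, so 2 excess pairs cost +2P = +378 kJ/mol.
Net CFSE = -655 + 378 = -277 kJ/mol.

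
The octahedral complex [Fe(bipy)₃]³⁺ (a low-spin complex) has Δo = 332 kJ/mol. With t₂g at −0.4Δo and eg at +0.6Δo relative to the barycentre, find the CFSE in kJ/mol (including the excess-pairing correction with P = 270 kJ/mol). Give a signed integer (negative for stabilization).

bipy is neutral, so the +3 overall charge sits on Fe: oxidation state +3.
Fe³⁺: group 8, so d-count = 8 − 3 = 5.
Configuration: t₂g⁵ eg⁰.
CFSE(orbital) = 5×(-0.4Δo) + 0×(0.6Δo) = -2.0Δo; with Δo = 332 kJ/mol that is -664 kJ/mol.
Relative to high-spin t₂g³ eg² (0 paired), the low-spin configuration has 2 additional pairs, contributing +2 × 270 = +540 kJ/mol.
Combining: -664 + 540 = -124 kJ/mol.

-124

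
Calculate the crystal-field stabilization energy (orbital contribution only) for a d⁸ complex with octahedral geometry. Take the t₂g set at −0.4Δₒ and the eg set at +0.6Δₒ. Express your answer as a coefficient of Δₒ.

-1.2 Δₒ

Configuration: t₂g⁶ eg².
CFSE = 6(-0.4Δₒ) + 2(0.6Δₒ) = -2.4Δₒ + 1.2Δₒ = -1.2Δₒ.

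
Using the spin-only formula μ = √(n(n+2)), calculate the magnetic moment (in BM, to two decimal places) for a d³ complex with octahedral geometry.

3.87 BM

For octahedral d³ the high- and low-spin configurations coincide.
Configuration: t2g^3 e_g^0 → 3 unpaired electrons.
μ(spin-only) = √[3(3+2)] = √15 ≈ 3.87 BM.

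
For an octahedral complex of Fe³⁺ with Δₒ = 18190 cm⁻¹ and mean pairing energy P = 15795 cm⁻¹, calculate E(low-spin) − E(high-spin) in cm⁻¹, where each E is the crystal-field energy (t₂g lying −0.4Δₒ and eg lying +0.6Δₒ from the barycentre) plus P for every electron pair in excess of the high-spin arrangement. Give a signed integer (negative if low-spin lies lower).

Group 8 minus oxidation state +3 gives a d⁵ configuration for Fe³⁺.
High-spin d⁵ fills as t₂g³ eg² with CFSE 3(−0.4) + 2(+0.6) = 0.0Δₒ = 0 cm⁻¹.
For low-spin the configuration is t₂g⁵ eg⁰: orbital energy -2.0 × 18190 = -36380 cm⁻¹, and 2 additional pairs relative to high-spin add 31590 cm⁻¹, giving -4790 cm⁻¹.
The difference is -4790 − (0) = -4790 cm⁻¹, so low-spin lies lower.

-4790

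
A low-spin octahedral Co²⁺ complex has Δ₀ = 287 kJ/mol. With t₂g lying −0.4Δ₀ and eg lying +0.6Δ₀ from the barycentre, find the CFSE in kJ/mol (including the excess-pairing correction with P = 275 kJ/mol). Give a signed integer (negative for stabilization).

Group 9 minus oxidation state +2 gives a d⁷ configuration for Co²⁺.
Configuration: t₂g⁶ eg¹.
Orbital CFSE = 6(-0.4) + 1(0.6) = -1.8Δ₀ = -1.8 × 287 = -517 kJ/mol.
Pairing penalty: 3 pairs vs 2 in the high-spin reference → 1 extra × P = 275 kJ/mol.
Combining: -517 + 275 = -242 kJ/mol.

-242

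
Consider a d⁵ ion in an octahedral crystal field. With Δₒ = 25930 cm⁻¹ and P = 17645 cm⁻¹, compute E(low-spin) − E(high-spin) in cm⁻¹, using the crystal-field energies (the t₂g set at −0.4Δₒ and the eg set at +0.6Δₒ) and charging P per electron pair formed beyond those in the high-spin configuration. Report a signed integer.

High-spin d⁵ fills as t₂g³ eg² with CFSE 3(−0.4) + 2(+0.6) = 0.0Δₒ = 0 cm⁻¹.
For low-spin the configuration is t₂g⁵ eg⁰: orbital energy -2.0 × 25930 = -51860 cm⁻¹, and 2 additional pairs relative to high-spin add 35290 cm⁻¹, giving -16570 cm⁻¹.
E(LS) − E(HS) = -16570 − (0) = -16570 cm⁻¹.

-16570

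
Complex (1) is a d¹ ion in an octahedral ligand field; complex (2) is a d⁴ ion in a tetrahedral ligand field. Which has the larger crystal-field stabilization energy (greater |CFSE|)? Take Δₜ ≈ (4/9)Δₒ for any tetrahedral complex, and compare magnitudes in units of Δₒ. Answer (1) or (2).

(1): t₂g¹ eg⁰, CFSE = -0.4Δₒ.
(2): Tetrahedral splitting is small, so the complex is high-spin; e² t₂², CFSE = -0.4Δₜ ≈ -0.18Δₒ.
So (1) has the larger |CFSE|.

(1)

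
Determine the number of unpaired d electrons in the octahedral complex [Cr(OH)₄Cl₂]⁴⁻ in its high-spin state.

Ligand charges: 4×(-1) from OH⁻ and 2×(-1) from Cl⁻ sum to -6; with overall charge -4, Cr is +2.
Group 6 minus oxidation state +2 gives a d⁴ configuration for Cr²⁺.
Configuration: t₂g³ eg¹, giving 4 unpaired electrons.

4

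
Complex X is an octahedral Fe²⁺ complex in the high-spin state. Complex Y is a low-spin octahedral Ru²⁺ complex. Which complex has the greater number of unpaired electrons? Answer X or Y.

X

X: Fe is in group 8, so Fe²⁺ is d⁶ (8 − 2 = 6); t₂g⁴ eg² → 4 unpaired.
Y: Group 8 minus oxidation state +2 gives a d⁶ configuration for Ru²⁺; t₂g⁶ eg⁰ → 0 unpaired.
So X has more unpaired electrons.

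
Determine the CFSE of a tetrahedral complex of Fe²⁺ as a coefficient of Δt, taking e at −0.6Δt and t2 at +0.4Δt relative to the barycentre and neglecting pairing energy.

Fe is in group 8, so Fe²⁺ is d⁶ (8 − 2 = 6).
Tetrahedral splitting is small, so the complex is high-spin.
Configuration: e^3 t2^3.
CFSE = 3(-0.6Δt) + 3(0.4Δt) = -1.8Δt + 1.2Δt = -0.6Δt.

-0.6 Δt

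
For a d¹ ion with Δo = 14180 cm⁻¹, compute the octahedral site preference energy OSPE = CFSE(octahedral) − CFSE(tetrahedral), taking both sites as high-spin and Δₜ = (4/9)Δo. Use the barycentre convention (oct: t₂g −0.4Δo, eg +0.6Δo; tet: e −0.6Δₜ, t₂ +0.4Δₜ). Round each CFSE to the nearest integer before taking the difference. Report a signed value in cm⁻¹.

Octahedral (high-spin): t₂g¹ eg⁰, CFSE = 1(−0.4) + 0(+0.6) = -0.4Δo = -0.4 × 14180 = -5672 cm⁻¹.
Tetrahedral: e¹ t₂⁰, CFSE = 1(−0.6) + 0(+0.4) = -0.6Δₜ = -0.6 × (4/9) × 14180 = -3781 cm⁻¹.
OSPE = CFSE(oct) − CFSE(tet) = -5672 − (-3781) = -1891 cm⁻¹.

-1891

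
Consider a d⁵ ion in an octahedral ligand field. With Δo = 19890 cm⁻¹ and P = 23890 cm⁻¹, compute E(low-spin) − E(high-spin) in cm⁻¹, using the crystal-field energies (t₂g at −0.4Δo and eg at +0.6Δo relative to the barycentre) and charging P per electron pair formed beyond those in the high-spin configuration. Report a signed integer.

8000

High-spin d⁵ fills as t₂g³ eg² with CFSE 3(−0.4) + 2(+0.6) = 0.0Δo = 0 cm⁻¹.
For low-spin the configuration is t₂g⁵ eg⁰: orbital energy -2.0 × 19890 = -39780 cm⁻¹, and 2 additional pairs relative to high-spin add 47780 cm⁻¹, giving 8000 cm⁻¹.
Thus E(LS) − E(HS) = 8000 cm⁻¹.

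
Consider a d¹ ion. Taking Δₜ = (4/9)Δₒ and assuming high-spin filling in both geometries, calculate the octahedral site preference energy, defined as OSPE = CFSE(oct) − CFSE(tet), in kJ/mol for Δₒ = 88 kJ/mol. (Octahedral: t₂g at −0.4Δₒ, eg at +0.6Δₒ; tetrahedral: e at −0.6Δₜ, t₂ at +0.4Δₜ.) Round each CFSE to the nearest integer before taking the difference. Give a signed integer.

Octahedral (high-spin): t2g^1 e_g^0, CFSE = 1(−0.4) + 0(+0.6) = -0.4Δₒ = -0.4 × 88 = -35 kJ/mol.
Tetrahedral e^1 t2^0 gives -0.6Δₜ = -0.6 × (4/9) × 88 = -23 kJ/mol.
Subtracting, OSPE = -35 − (-23) = -12 kJ/mol.

-12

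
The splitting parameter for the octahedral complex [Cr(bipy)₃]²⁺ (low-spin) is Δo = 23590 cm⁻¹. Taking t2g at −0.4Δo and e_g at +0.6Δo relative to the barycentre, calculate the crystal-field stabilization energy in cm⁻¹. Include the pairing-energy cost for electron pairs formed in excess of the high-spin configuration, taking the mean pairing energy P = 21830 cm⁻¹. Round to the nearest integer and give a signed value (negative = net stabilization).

bipy is neutral, so the +2 overall charge sits on Cr: oxidation state +2.
Cr²⁺: group 6, so d-count = 6 − 2 = 4.
The d⁴ electrons fill as t2g^4 e_g^0.
The orbital stabilization is -1.6Δo = -1.6 × 23590 = -37744 cm⁻¹.
Relative to high-spin t2g^3 e_g^1 (0 paired), the low-spin configuration has 1 additional pair, contributing +1 × 21830 = +21830 cm⁻¹.
Net CFSE = -37744 + 21830 = -15914 cm⁻¹.

-15914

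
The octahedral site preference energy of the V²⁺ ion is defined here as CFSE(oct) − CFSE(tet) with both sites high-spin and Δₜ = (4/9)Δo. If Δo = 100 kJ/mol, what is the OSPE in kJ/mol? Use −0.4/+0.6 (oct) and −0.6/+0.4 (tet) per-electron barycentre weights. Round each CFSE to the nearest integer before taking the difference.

-84

V is in group 5, so V²⁺ is d³ (5 − 2 = 3).
In an octahedral site d³ (HS) is t2g^3 e_g^0, giving CFSE(oct) = -1.2Δo = -120 kJ/mol.
Tetrahedral e^2 t2^1 gives -0.8Δₜ = -0.8 × (4/9) × 100 = -36 kJ/mol.
OSPE = CFSE(oct) − CFSE(tet) = -120 − (-36) = -84 kJ/mol.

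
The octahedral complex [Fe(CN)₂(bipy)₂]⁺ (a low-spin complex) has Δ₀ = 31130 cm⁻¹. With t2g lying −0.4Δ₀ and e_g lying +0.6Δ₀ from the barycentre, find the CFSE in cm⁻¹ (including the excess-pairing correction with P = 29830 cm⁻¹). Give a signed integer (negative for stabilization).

Ligand charges: 2×(-1) from CN⁻ and 2×(+0) from bipy sum to -2; with overall charge +1, Fe is +3.
Fe is in group 8, so Fe³⁺ is d⁵ (8 − 3 = 5).
The d⁵ electrons fill as t2g^5 e_g^0.
Orbital CFSE = 5(-0.4) + 0(0.6) = -2.0Δ₀ = -2.0 × 31130 = -62260 cm⁻¹.
Pairing penalty: 2 pairs vs 0 in the high-spin reference → 2 extra × P = 59660 cm⁻¹.
Combining: -62260 + 59660 = -2600 cm⁻¹.

-2600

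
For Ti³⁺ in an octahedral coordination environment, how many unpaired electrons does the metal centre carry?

1

Ti is in group 4, so Ti³⁺ is d¹ (4 − 3 = 1).
Configuration: t2g^1 e_g^0, giving 1 unpaired electron.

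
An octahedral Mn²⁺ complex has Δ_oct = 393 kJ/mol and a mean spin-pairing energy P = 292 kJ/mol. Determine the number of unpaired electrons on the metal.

1

Mn sits in group 7; removing 2 electrons leaves Mn²⁺ with 7 − 2 = 5 d electrons.
With Δ_oct > P the complex is low-spin.
Filling d⁵ accordingly: t2g^5 e_g^0.
Unpaired electrons: 1.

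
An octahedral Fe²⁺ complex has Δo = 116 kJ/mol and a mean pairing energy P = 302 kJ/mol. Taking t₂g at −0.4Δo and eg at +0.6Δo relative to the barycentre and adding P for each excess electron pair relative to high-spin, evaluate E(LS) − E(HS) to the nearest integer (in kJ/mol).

372

Fe²⁺: group 8, so d-count = 8 − 2 = 6.
In the high-spin limit (t₂g⁴ eg²) the orbital term is -0.4Δo = -46 kJ/mol, with no excess pairing.
For low-spin the configuration is t₂g⁶ eg⁰: orbital energy -2.4 × 116 = -278 kJ/mol, and 2 additional pairs relative to high-spin add 604 kJ/mol, giving 326 kJ/mol.
E(LS) − E(HS) = 326 − (-46) = 372 kJ/mol.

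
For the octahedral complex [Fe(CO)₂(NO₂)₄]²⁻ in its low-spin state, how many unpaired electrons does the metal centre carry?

0

Ligand charges: 2×(+0) from CO and 4×(-1) from NO₂⁻ sum to -4; with overall charge -2, Fe is +2.
Fe is in group 8, so Fe²⁺ is d⁶ (8 − 2 = 6).
Configuration: t₂g⁶ eg⁰, giving 0 unpaired electrons.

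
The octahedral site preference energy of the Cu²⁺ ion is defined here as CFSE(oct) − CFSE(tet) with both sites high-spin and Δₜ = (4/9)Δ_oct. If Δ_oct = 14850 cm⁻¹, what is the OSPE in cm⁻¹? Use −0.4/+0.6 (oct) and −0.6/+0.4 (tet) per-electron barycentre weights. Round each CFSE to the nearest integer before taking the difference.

-6270

Cu²⁺: group 11, so d-count = 11 − 2 = 9.
In an octahedral site d⁹ (HS) is t₂g⁶ eg³, giving CFSE(oct) = -0.6Δ_oct = -8910 cm⁻¹.
In a tetrahedral site the filling is e⁴ t₂⁵: CFSE(tet) = -0.4Δₜ = -0.4 × (4/9)(14850) = -2640 cm⁻¹.
Subtracting, OSPE = -8910 − (-2640) = -6270 cm⁻¹.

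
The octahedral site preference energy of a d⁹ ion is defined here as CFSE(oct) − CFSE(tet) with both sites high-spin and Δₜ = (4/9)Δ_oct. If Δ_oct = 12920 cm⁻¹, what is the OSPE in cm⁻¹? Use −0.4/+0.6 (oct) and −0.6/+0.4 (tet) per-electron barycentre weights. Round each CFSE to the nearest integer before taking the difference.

In an octahedral site d⁹ (HS) is t2g^6 e_g^3, giving CFSE(oct) = -0.6Δ_oct = -7752 cm⁻¹.
Tetrahedral: e^4 t2^5, CFSE = 4(−0.6) + 5(+0.4) = -0.4Δₜ = -0.4 × (4/9) × 12920 = -2297 cm⁻¹.
OSPE = -7752 − (-2297) = -5455 cm⁻¹.

-5455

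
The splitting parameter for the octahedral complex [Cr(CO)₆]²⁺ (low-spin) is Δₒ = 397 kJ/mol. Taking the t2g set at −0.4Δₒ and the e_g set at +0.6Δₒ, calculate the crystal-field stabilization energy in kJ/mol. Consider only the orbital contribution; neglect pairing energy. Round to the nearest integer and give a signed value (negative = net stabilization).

CO is neutral, so the +2 overall charge sits on Cr: oxidation state +2.
Cr is in group 6, so Cr²⁺ is d⁴ (6 − 2 = 4).
Electron filling gives t2g^4 e_g^0.
Orbital CFSE = 4(-0.4) + 0(0.6) = -1.6Δₒ = -1.6 × 397 = -635 kJ/mol.

-635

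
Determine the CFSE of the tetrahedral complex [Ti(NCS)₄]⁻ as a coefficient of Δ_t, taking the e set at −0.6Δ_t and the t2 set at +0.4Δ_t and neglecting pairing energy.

-0.6 Δ_t

Each NCS⁻ contributes -1; 4 × (-1) = -4. With overall charge -1, Ti is in the +3 oxidation state.
Group 4 minus oxidation state +3 gives a d¹ configuration for Ti³⁺.
With tetrahedral geometry the complex is necessarily high-spin.
Configuration: e^1 t2^0.
CFSE = 1(-0.6Δ_t) + 0(0.4Δ_t) = -0.6Δ_t + 0.0Δ_t = -0.6Δ_t.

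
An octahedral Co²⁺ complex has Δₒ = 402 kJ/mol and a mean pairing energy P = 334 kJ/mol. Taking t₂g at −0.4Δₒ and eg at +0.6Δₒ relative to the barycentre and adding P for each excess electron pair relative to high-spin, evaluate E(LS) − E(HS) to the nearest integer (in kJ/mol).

Co is in group 9, so Co²⁺ is d⁷ (9 − 2 = 7).
High-spin: t₂g⁵ eg², CFSE = -0.8Δₒ = -322 kJ/mol.
Low-spin: t₂g⁶ eg¹, orbital CFSE = -1.8Δₒ = -724 kJ/mol; plus 1 excess pair × P = +334 kJ/mol; total -390 kJ/mol.
The difference is -390 − (-322) = -68 kJ/mol, so low-spin lies lower.

-68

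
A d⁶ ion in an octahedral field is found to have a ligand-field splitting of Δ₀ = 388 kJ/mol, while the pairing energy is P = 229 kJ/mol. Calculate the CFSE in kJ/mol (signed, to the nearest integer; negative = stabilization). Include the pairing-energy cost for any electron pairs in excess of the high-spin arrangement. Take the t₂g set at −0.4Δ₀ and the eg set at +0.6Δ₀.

-473

With Δ₀ > P the complex is low-spin.
That gives t₂g⁶ eg⁰.
Orbital CFSE = -2.4Δ₀ = -2.4 × 388 = -931 kJ/mol.
Excess pairs vs high-spin: 3 − 1 = 2; pairing cost = +458 kJ/mol.
Net CFSE = -931 + 458 = -473 kJ/mol.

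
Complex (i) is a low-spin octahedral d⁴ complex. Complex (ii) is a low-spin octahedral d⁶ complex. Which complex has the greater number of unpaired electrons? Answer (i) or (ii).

(i)

(i): t₂g⁴ eg⁰ → 2 unpaired.
(ii): t₂g⁶ eg⁰ → 0 unpaired.
So (i) has more unpaired electrons.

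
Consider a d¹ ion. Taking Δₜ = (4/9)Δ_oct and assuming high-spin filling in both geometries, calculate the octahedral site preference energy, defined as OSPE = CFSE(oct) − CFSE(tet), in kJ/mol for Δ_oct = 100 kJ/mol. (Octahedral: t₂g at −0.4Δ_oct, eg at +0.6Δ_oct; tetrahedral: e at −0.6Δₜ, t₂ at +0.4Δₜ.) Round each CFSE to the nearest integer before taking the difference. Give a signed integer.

In an octahedral site d¹ (HS) is t₂g¹ eg⁰, giving CFSE(oct) = -0.4Δ_oct = -40 kJ/mol.
In a tetrahedral site the filling is e¹ t₂⁰: CFSE(tet) = -0.6Δₜ = -0.6 × (4/9)(100) = -27 kJ/mol.
OSPE = -40 − (-27) = -13 kJ/mol.

-13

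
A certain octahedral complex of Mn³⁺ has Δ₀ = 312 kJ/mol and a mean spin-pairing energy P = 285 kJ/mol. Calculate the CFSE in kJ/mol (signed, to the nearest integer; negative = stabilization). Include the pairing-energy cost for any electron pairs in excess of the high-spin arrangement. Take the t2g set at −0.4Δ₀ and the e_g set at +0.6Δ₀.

-214

Group 7 minus oxidation state +3 gives a d⁴ configuration for Mn³⁺.
Since Δ₀ = 312 kJ/mol > P = 285 kJ/mol, the complex adopts the low-spin configuration.
That gives t2g^4 e_g^0.
Orbital CFSE = -1.6Δ₀ = -1.6 × 312 = -499 kJ/mol.
Excess pairs vs high-spin: 1 − 0 = 1; pairing cost = +285 kJ/mol.
Net CFSE = -499 + 285 = -214 kJ/mol.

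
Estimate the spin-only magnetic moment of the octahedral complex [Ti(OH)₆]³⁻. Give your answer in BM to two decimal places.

1.73 BM

Each OH⁻ contributes -1; 6 × (-1) = -6. With overall charge -3, Ti is in the +3 oxidation state.
Ti sits in group 4; removing 3 electrons leaves Ti³⁺ with 4 − 3 = 1 d electrons.
Configuration: t2g^1 e_g^0 → 1 unpaired electron.
μ(spin-only) = √[1(1+2)] = √3 ≈ 1.73 BM.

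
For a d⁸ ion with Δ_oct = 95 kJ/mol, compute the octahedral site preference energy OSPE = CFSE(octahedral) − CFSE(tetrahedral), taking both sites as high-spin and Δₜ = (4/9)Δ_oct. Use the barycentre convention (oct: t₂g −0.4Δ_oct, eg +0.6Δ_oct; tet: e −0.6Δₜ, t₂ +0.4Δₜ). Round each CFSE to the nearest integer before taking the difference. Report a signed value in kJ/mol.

-80

In an octahedral site d⁸ (HS) is t₂g⁶ eg², giving CFSE(oct) = -1.2Δ_oct = -114 kJ/mol.
Tetrahedral e⁴ t₂⁴ gives -0.8Δₜ = -0.8 × (4/9) × 95 = -34 kJ/mol.
OSPE = CFSE(oct) − CFSE(tet) = -114 − (-34) = -80 kJ/mol.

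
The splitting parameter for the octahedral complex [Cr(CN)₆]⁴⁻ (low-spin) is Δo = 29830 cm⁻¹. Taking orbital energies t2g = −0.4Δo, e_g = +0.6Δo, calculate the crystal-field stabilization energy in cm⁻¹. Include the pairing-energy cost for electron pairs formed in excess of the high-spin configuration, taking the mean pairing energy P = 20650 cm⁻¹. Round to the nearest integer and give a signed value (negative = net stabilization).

Each CN⁻ contributes -1; 6 × (-1) = -6. With overall charge -4, Cr is in the +2 oxidation state.
Group 6 minus oxidation state +2 gives a d⁴ configuration for Cr²⁺.
The d⁴ electrons fill as t2g^4 e_g^0.
CFSE(orbital) = 4×(-0.4Δo) + 0×(0.6Δo) = -1.6Δo; with Δo = 29830 cm⁻¹ that is -47728 cm⁻¹.
High-spin d⁴ would be t2g^3 e_g^1 with 0 pairs; low-spin has 1, so 1 excess pair costs +1P = +20650 cm⁻¹.
Net CFSE = -47728 + 20650 = -27078 cm⁻¹.

-27078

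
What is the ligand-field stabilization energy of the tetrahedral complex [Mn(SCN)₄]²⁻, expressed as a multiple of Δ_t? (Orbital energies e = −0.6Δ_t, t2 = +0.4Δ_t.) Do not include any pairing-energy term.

Each SCN⁻ contributes -1; 4 × (-1) = -4. With overall charge -2, Mn is in the +2 oxidation state.
Mn²⁺: group 7, so d-count = 7 − 2 = 5.
With tetrahedral geometry the complex is necessarily high-spin.
Configuration: e^2 t2^3.
CFSE = 2(-0.6Δ_t) + 3(0.4Δ_t) = -1.2Δ_t + 1.2Δ_t = 0.0Δ_t.

0.0 Δ_t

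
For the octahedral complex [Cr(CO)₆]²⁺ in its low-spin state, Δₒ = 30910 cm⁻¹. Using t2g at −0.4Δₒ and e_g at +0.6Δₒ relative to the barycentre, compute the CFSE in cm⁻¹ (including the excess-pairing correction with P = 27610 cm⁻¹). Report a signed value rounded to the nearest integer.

CO is neutral, so the +2 overall charge sits on Cr: oxidation state +2.
Group 6 minus oxidation state +2 gives a d⁴ configuration for Cr²⁺.
Electron filling gives t2g^4 e_g^0.
Orbital CFSE = 4(-0.4) + 0(0.6) = -1.6Δₒ = -1.6 × 30910 = -49456 cm⁻¹.
High-spin d⁴ would be t2g^3 e_g^1 with 0 pairs; low-spin has 1, so 1 excess pair costs +1P = +27610 cm⁻¹.
Overall CFSE = -49456 + 27610 = -21846 cm⁻¹.

-21846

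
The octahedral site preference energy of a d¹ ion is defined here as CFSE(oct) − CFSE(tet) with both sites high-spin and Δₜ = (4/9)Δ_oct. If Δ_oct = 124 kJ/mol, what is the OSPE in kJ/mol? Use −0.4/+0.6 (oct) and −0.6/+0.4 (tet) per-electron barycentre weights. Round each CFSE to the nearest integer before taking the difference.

In an octahedral site d¹ (HS) is t₂g¹ eg⁰, giving CFSE(oct) = -0.4Δ_oct = -50 kJ/mol.
Tetrahedral: e¹ t₂⁰, CFSE = 1(−0.6) + 0(+0.4) = -0.6Δₜ = -0.6 × (4/9) × 124 = -33 kJ/mol.
Subtracting, OSPE = -50 − (-33) = -17 kJ/mol.

-17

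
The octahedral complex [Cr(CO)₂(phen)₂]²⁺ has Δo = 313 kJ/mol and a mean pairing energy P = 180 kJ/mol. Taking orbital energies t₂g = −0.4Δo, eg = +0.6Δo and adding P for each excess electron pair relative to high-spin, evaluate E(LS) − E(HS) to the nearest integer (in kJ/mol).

-133

Ligand charges: 2×(+0) from CO and 2×(+0) from phen sum to +0; with overall charge +2, Cr is +2.
Cr is in group 6, so Cr²⁺ is d⁴ (6 − 2 = 4).
High-spin d⁴ fills as t₂g³ eg¹ with CFSE 3(−0.4) + 1(+0.6) = -0.6Δo = -188 kJ/mol.
For low-spin the configuration is t₂g⁴ eg⁰: orbital energy -1.6 × 313 = -501 kJ/mol, and 1 additional pair relative to high-spin adds 180 kJ/mol, giving -321 kJ/mol.
Thus E(LS) − E(HS) = -133 kJ/mol.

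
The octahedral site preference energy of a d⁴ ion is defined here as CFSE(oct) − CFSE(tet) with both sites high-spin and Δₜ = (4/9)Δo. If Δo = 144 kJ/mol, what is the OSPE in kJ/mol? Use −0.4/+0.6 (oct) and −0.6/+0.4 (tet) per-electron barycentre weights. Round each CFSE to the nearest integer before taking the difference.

Octahedral (high-spin): t2g^3 e_g^1, CFSE = 3(−0.4) + 1(+0.6) = -0.6Δo = -0.6 × 144 = -86 kJ/mol.
In a tetrahedral site the filling is e^2 t2^2: CFSE(tet) = -0.4Δₜ = -0.4 × (4/9)(144) = -26 kJ/mol.
Subtracting, OSPE = -86 − (-26) = -60 kJ/mol.

-60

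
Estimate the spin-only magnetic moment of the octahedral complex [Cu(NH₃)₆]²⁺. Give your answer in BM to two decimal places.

NH₃ is neutral, so the +2 overall charge sits on Cu: oxidation state +2.
Cu sits in group 11; removing 2 electrons leaves Cu²⁺ with 11 − 2 = 9 d electrons.
For octahedral d⁹ the high- and low-spin configurations coincide.
Configuration: t₂g⁶ eg³ → 1 unpaired electron.
μ(spin-only) = √[1(1+2)] = √3 ≈ 1.73 BM.

1.73 BM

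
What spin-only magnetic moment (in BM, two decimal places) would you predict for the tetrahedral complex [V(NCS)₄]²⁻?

3.87 BM

Each NCS⁻ contributes -1; 4 × (-1) = -4. With overall charge -2, V is in the +2 oxidation state.
V sits in group 5; removing 2 electrons leaves V²⁺ with 5 − 2 = 3 d electrons.
Tetrahedral splitting is small, so the complex is high-spin.
Configuration: e² t₂¹ → 3 unpaired electrons.
μ(spin-only) = √[3(3+2)] = √15 ≈ 3.87 BM.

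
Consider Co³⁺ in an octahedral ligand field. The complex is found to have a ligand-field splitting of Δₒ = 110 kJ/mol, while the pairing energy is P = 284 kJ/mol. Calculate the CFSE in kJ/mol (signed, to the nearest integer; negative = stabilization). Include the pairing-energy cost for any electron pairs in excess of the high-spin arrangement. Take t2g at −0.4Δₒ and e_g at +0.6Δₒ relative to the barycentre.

-44

Group 9 minus oxidation state +3 gives a d⁶ configuration for Co³⁺.
Since Δₒ = 110 kJ/mol < P = 284 kJ/mol, the complex adopts the high-spin configuration.
Configuration: t2g^4 e_g^2.
Orbital CFSE = -0.4Δₒ = -0.4 × 110 = -44 kJ/mol.
High-spin has no excess pairs, so no pairing correction applies.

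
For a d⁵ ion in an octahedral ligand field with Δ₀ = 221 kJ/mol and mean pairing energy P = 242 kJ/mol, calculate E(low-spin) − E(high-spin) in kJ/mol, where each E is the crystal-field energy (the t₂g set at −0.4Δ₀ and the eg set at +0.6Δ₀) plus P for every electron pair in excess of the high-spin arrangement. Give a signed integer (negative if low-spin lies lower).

High-spin d⁵ fills as t₂g³ eg² with CFSE 3(−0.4) + 2(+0.6) = 0.0Δ₀ = 0 kJ/mol.
For low-spin the configuration is t₂g⁵ eg⁰: orbital energy -2.0 × 221 = -442 kJ/mol, and 2 additional pairs relative to high-spin add 484 kJ/mol, giving 42 kJ/mol.
E(LS) − E(HS) = 42 − (0) = 42 kJ/mol.

42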